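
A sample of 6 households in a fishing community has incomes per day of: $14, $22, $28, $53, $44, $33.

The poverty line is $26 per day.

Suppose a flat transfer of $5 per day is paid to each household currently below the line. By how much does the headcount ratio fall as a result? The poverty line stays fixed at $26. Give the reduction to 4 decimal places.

0.1667

Before: below the line — $14, $22; headcount ratio = 0.333333.
After the $5 transfer: below the line — $19; headcount ratio = 0.166667.
Reduction = 0.333333 − 0.166667 = 0.1667.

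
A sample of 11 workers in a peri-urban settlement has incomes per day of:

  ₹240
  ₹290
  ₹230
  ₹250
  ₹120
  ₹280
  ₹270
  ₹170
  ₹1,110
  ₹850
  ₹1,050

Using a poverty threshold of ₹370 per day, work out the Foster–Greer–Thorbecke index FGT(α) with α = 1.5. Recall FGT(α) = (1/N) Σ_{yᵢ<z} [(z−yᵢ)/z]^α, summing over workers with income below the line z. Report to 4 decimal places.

0.1763

Incomes under z: ₹120, ₹170, ₹230, ₹240, ₹250, ₹270, ₹280, ₹290 (q = 8 of N = 11).
Gap ratios (z−y)/z: (370−120)/370 = 0.6757; (370−170)/370 = 0.5405; (370−230)/370 = 0.3784; (370−240)/370 = 0.3514; (370−250)/370 = 0.3243; (370−270)/370 = 0.2703; (370−280)/370 = 0.2432; (370−290)/370 = 0.2162.
Raised to α = 1.5: 0.55540; 0.39741; 0.23275; 0.20826; 0.18470; 0.14051; 0.11997; 0.10054.
Sum = 1.939541; FGT(1.5) = 1.939541 / 11 = 0.1763.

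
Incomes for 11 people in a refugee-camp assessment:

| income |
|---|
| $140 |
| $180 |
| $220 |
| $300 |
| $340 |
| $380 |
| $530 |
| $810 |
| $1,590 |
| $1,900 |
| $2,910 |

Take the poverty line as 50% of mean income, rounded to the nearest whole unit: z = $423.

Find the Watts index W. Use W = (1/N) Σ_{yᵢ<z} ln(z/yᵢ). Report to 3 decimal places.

Below z: $140, $180, $220, $300, $340, $380 (q = 6 of N = 11).
Log gaps: ln(423/140) = 1.1057; ln(423/180) = 0.8544; ln(423/220) = 0.6537; ln(423/300) = 0.3436; ln(423/340) = 0.2184; ln(423/380) = 0.1072.
W = 3.283107 / 11 = 0.298.

0.298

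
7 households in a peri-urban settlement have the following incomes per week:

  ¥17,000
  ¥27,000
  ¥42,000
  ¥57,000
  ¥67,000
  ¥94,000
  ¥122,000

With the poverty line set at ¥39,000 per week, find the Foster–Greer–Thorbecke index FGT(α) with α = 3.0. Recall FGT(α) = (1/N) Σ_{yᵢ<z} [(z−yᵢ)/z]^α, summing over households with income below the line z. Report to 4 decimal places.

0.0298

Incomes under z: ¥17,000, ¥27,000 (q = 2 of N = 7).
Shortfall ratios: (39000−17000)/39000 = 0.5641; (39000−27000)/39000 = 0.3077.
Raised to α = 3.0: 0.17950; 0.02913.
Sum = 0.208635; FGT(3.0) = 0.208635 / 7 = 0.0298.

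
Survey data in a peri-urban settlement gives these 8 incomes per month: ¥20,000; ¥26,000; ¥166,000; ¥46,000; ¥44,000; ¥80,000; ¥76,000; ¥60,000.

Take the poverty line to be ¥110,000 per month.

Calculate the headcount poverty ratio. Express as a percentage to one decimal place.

7 of the 8 people have income below ¥110,000.
H = 7/8 = 87.5%.

87.5%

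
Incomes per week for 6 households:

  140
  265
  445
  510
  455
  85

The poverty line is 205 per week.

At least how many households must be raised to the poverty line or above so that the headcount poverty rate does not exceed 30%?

1

2 of the 6 households are poor, so H = 2/6 = 0.333.
A headcount ratio of at most 30% allows at most ⌊0.30 × 6⌋ = 1 poor households.
So at least 2 − 1 = 1 must be lifted.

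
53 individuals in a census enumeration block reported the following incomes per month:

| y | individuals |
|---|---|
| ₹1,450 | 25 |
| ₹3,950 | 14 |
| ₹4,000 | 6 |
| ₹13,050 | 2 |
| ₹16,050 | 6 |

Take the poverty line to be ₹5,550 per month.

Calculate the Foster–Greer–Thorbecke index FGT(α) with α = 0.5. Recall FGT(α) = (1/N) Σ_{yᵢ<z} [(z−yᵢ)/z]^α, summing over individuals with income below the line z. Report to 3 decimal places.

0.607

Incomes under z: 25×₹1,450, 14×₹3,950, 6×₹4,000 (q = 45 of N = 53).
Gap ratios (z−y)/z: (5550−1450)/5550 = 0.7387 (×25); (5550−3950)/5550 = 0.2883 (×14); (5550−4000)/5550 = 0.2793 (×6).
Raised to α = 0.5: 0.85950 (×25); 0.53692 (×14); 0.52847 (×6).
Sum = 32.175239; FGT(0.5) = 32.175239 / 53 = 0.607.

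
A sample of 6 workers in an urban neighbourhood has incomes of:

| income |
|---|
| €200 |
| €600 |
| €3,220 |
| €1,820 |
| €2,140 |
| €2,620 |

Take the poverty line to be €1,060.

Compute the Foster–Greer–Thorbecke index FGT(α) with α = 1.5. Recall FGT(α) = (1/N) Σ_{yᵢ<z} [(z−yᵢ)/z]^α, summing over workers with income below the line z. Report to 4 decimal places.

0.1694

Below z: €200, €600 (q = 2 of N = 6).
Relative gaps: (1060−200)/1060 = 0.8113; (1060−600)/1060 = 0.4340.
Raised to α = 1.5: 0.73078; 0.28588.
Sum = 1.016660; FGT(1.5) = 1.016660 / 6 = 0.1694.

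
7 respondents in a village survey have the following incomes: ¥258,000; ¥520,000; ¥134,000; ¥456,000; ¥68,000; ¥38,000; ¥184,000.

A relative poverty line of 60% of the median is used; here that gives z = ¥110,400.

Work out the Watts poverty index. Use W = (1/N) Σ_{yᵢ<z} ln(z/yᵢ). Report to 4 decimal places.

Poor units: ¥38,000, ¥68,000 (q = 2 of N = 7).
Log shortfalls: ln(110400/38000) = 1.0665; ln(110400/68000) = 0.4846.
W = 1.551126 / 7 = 0.2216.

0.2216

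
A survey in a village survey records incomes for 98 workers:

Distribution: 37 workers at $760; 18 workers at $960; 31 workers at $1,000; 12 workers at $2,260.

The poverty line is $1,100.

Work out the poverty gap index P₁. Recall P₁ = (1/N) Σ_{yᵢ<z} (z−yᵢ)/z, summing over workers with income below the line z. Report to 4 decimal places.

Incomes under z: 37×$760, 18×$960, 31×$1,000 (q = 86 of N = 98).
Relative gaps: (1100−760)/1100 = 0.3091 (×37); (1100−960)/1100 = 0.1273 (×18); (1100−1000)/1100 = 0.0909 (×31).
Sum of shortfalls = 16.545455; P₁ averages over all N: 16.545455 / 98 = 0.1688.

0.1688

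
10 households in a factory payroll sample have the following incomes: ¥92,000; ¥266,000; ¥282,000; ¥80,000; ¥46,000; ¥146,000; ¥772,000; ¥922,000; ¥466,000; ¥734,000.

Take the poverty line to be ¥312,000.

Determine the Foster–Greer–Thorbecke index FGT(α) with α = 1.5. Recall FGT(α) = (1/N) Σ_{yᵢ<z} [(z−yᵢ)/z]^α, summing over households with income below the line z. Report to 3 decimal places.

0.250

Poor units: ¥46,000, ¥80,000, ¥92,000, ¥146,000, ¥266,000, ¥282,000 (q = 6 of N = 10).
Shortfall ratios: (312000−46000)/312000 = 0.8526; (312000−80000)/312000 = 0.7436; (312000−92000)/312000 = 0.7051; (312000−146000)/312000 = 0.5321; (312000−266000)/312000 = 0.1474; (312000−282000)/312000 = 0.0962.
Raised to α = 1.5: 0.78721; 0.64121; 0.59211; 0.38809; 0.05661; 0.02982.
Sum = 2.495045; FGT(1.5) = 2.495045 / 10 = 0.250.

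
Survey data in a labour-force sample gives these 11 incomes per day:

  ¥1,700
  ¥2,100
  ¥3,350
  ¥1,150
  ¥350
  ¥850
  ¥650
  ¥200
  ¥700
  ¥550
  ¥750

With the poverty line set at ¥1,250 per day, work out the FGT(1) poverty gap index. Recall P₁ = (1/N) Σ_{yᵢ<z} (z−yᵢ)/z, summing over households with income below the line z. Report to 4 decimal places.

Below the line: ¥200, ¥350, ¥550, ¥650, ¥700, ¥750, ¥850, ¥1,150 (q = 8 of N = 11).
Shortfall ratios: (1250−200)/1250 = 0.8400; (1250−350)/1250 = 0.7200; (1250−550)/1250 = 0.5600; (1250−650)/1250 = 0.4800; (1250−700)/1250 = 0.4400; (1250−750)/1250 = 0.4000; (1250−850)/1250 = 0.3200; (1250−1150)/1250 = 0.0800.
Σ = 3.840000. Dividing by the full population N = 11 gives P₁ = 0.3491.

0.3491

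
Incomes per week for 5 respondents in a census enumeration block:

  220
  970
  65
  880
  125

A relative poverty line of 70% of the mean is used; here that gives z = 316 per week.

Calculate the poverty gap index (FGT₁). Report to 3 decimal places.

0.341

Poor units: 65, 125, 220 (q = 3 of N = 5).
Gap ratios (z−y)/z: (316−65)/316 = 0.7943; (316−125)/316 = 0.6044; (316−220)/316 = 0.3038.
Σ = 1.702532. Dividing by the full population N = 5 gives P₁ = 0.341.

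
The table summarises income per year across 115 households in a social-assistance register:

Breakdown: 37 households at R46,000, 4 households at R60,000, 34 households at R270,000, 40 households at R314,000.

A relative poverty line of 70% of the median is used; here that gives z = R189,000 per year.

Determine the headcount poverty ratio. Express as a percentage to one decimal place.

41 of the 115 households have income below R189,000.
H = 41/115 = 35.7%.

35.7%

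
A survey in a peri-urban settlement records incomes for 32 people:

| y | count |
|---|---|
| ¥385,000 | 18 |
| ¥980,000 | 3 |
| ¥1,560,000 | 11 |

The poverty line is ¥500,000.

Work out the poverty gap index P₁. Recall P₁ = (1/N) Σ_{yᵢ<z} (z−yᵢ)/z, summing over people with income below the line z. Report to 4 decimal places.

Incomes under z: 18×¥385,000 (q = 18 of N = 32).
Gap ratios (z−y)/z: (500000−385000)/500000 = 0.2300 (×18).
Sum of shortfalls = 4.140000; P₁ averages over all N: 4.140000 / 32 = 0.1294.

0.1294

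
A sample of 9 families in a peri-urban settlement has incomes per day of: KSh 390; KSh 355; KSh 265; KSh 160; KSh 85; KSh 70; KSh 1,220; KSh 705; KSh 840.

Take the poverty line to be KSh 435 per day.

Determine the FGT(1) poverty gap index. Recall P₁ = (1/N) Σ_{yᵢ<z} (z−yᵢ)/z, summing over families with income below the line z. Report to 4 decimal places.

Incomes under z: KSh 70, KSh 85, KSh 160, KSh 265, KSh 355, KSh 390 (q = 6 of N = 9).
Shortfall ratios: (435−70)/435 = 0.8391; (435−85)/435 = 0.8046; (435−160)/435 = 0.6322; (435−265)/435 = 0.3908; (435−355)/435 = 0.1839; (435−390)/435 = 0.1034.
Σ = 2.954023. Dividing by the full population N = 9 gives P₁ = 0.3282.

0.3282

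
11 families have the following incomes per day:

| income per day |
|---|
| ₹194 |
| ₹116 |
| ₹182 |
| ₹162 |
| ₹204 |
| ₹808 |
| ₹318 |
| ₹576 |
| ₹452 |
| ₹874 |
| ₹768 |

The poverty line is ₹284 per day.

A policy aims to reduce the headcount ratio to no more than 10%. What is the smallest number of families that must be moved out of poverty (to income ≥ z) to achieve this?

4

Currently q = 5 of N = 11 are below the line (H = 0.455).
A headcount ratio of at most 10% allows at most ⌊0.10 × 11⌋ = 1 poor families.
So at least 5 − 1 = 4 must be lifted.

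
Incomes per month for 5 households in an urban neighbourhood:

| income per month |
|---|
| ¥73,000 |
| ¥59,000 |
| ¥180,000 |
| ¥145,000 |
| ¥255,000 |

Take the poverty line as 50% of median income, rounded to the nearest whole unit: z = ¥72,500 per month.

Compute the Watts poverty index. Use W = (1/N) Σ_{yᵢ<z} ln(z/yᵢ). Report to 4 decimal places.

0.0412

Below the line: ¥59,000 (q = 1 of N = 5).
Log gaps: ln(72500/59000) = 0.2060.
W = 0.206049 / 5 = 0.0412.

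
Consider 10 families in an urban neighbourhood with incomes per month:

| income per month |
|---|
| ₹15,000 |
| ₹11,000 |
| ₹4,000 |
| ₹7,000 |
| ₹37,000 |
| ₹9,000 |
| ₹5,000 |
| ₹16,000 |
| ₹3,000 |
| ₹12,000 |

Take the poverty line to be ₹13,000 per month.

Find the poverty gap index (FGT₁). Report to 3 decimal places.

0.308

Below z: ₹3,000, ₹4,000, ₹5,000, ₹7,000, ₹9,000, ₹11,000, ₹12,000 (q = 7 of N = 10).
Gap ratios (z−y)/z: (13000−3000)/13000 = 0.7692; (13000−4000)/13000 = 0.6923; (13000−5000)/13000 = 0.6154; (13000−7000)/13000 = 0.4615; (13000−9000)/13000 = 0.3077; (13000−11000)/13000 = 0.1538; (13000−12000)/13000 = 0.0769.
Σ = 3.076923. Dividing by the full population N = 10 gives P₁ = 0.308.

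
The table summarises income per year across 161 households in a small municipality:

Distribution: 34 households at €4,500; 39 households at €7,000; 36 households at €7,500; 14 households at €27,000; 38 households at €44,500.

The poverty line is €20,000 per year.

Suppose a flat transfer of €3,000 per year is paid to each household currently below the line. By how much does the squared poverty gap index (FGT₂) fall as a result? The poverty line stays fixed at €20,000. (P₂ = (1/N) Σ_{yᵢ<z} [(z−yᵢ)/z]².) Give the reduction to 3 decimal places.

Before: below the line — 34×€4,500, 39×€7,000, 36×€7,500; squared poverty gap index (FGT₂) = 0.31653.
After the €3,000 transfer: below the line — 34×€7,500, 39×€10,000, 36×€10,500; squared poverty gap index (FGT₂) = 0.19350.
Reduction = 0.31653 − 0.19350 = 0.123.

0.123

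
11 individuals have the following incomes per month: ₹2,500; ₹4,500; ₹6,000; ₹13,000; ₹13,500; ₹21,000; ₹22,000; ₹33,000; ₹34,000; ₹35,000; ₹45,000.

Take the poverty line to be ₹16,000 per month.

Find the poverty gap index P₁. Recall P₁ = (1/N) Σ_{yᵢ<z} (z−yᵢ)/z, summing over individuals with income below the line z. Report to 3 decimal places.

Poor units: ₹2,500, ₹4,500, ₹6,000, ₹13,000, ₹13,500 (q = 5 of N = 11).
Normalized shortfalls: (16000−2500)/16000 = 0.8438; (16000−4500)/16000 = 0.7188; (16000−6000)/16000 = 0.6250; (16000−13000)/16000 = 0.1875; (16000−13500)/16000 = 0.1562.
Sum of shortfalls = 2.531250; P₁ averages over all N: 2.531250 / 11 = 0.230.

0.230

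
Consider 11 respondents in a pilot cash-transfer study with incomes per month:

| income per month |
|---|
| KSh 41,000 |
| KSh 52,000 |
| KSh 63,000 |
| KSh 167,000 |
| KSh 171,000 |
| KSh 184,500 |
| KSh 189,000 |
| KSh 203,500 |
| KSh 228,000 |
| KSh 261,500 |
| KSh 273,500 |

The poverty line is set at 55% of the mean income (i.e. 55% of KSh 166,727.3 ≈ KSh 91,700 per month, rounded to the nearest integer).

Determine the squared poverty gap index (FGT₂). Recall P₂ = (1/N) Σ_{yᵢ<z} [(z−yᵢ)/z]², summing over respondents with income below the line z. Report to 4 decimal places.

0.0537

Poor units: KSh 41,000, KSh 52,000, KSh 63,000 (q = 3 of N = 11).
Normalized shortfalls: (91700−41000)/91700 = 0.5529; (91700−52000)/91700 = 0.4329; (91700−63000)/91700 = 0.3130.
Squared: 0.3057; 0.1874; 0.0980.
Sum = 0.591073; P₂ = 0.591073 / 11 = 0.0537.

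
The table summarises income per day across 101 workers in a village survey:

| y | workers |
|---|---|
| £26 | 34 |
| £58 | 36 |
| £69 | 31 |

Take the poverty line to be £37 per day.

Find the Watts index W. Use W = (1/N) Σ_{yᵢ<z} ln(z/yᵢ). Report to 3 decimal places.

Below z: 34×£26 (q = 34 of N = 101).
ln(z/y) terms: ln(37/26) = 0.3528 (×34).
W = 11.995927 / 101 = 0.119.

0.119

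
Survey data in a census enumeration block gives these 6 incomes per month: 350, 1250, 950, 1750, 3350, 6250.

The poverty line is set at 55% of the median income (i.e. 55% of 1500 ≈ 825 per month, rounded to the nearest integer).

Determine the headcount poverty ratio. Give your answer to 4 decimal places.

0.1667

1 of the 6 people have income below 825.
H = 1/6 = 0.1667.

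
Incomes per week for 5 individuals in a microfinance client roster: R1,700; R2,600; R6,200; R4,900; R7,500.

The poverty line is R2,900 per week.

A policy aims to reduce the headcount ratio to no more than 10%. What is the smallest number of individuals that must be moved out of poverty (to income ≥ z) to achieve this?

2 of the 5 individuals are poor, so H = 2/5 = 0.400.
A headcount ratio of at most 10% allows at most ⌊0.10 × 5⌋ = 0 poor individuals.
So at least 2 − 0 = 2 must be lifted.

2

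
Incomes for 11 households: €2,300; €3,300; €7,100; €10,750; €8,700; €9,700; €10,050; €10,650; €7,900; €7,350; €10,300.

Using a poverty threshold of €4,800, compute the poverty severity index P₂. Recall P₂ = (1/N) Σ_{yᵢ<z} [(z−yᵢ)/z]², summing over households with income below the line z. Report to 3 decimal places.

0.034

Incomes under z: €2,300, €3,300 (q = 2 of N = 11).
Normalized shortfalls: (4800−2300)/4800 = 0.5208; (4800−3300)/4800 = 0.3125.
Squared: 0.2713; 0.0977.
Sum = 0.368924; P₂ = 0.368924 / 11 = 0.034.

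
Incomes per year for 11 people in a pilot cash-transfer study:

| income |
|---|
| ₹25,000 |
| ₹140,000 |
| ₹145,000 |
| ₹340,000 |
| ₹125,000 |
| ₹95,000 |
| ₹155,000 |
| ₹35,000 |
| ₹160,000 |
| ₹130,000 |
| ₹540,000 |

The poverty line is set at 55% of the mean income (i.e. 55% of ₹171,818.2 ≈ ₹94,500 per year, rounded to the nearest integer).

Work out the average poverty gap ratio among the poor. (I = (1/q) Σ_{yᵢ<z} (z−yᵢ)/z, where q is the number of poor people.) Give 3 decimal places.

0.683

Poor units: ₹25,000, ₹35,000 (q = 2 of N = 11).
Relative gaps: 0.7354, 0.6296; sum = 1.365079.
The income-gap ratio divides by q (the poor only): 1.365079 / 2 = 0.683.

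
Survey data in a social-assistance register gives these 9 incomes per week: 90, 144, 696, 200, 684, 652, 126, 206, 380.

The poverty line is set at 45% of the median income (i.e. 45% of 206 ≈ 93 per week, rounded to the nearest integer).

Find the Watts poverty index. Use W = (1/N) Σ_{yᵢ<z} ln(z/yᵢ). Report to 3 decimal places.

Poor units: 90 (q = 1 of N = 9).
Log shortfalls: ln(93/90) = 0.0328.
W = 0.032790 / 9 = 0.004.

0.004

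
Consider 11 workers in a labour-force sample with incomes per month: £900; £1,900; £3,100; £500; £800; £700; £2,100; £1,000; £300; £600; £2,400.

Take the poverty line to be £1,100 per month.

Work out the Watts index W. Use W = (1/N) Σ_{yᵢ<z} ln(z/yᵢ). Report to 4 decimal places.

0.3418

Incomes under z: £300, £500, £600, £700, £800, £900, £1,000 (q = 7 of N = 11).
Log gaps: ln(1100/300) = 1.2993; ln(1100/500) = 0.7885; ln(1100/600) = 0.6061; ln(1100/700) = 0.4520; ln(1100/800) = 0.3185; ln(1100/900) = 0.2007; ln(1100/1000) = 0.0953.
W = 3.760296 / 11 = 0.3418.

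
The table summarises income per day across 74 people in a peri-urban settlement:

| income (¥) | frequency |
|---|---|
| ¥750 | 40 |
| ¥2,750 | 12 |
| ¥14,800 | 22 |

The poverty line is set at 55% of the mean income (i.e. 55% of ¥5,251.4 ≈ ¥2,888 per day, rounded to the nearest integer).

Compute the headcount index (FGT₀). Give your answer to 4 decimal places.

52 of the 74 people have income below ¥2,888.
H = 52/74 = 0.7027.

0.7027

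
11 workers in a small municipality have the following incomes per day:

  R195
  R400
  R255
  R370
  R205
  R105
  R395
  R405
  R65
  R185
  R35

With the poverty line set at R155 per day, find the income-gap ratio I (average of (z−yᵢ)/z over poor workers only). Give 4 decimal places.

Below the line: R35, R65, R105 (q = 3 of N = 11).
Relative gaps: 0.7742, 0.5806, 0.3226; sum = 1.677419.
The income-gap ratio divides by q (the poor only): 1.677419 / 3 = 0.5591.

0.5591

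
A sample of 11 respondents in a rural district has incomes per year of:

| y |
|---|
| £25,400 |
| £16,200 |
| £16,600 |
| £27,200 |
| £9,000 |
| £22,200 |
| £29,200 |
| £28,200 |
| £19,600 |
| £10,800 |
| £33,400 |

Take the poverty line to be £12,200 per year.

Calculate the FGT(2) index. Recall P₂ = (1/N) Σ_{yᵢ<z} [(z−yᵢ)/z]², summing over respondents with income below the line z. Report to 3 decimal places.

0.007

Below the line: £9,000, £10,800 (q = 2 of N = 11).
Gap ratios (z−y)/z: (12200−9000)/12200 = 0.2623; (12200−10800)/12200 = 0.1148.
Squared: 0.0688; 0.0132.
Sum = 0.081967; P₂ = 0.081967 / 11 = 0.007.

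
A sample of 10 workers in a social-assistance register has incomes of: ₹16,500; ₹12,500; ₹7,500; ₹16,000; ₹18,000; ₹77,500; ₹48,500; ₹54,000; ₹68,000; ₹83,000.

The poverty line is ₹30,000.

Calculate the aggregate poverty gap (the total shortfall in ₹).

₹79,500

Incomes under z: ₹7,500, ₹12,500, ₹16,000, ₹16,500, ₹18,000 (q = 5 of N = 10).
Individual gaps: 30000−7500 = 22500; 30000−12500 = 17500; 30000−16000 = 14000; 30000−16500 = 13500; 30000−18000 = 12000.
Aggregate gap = ₹79,500.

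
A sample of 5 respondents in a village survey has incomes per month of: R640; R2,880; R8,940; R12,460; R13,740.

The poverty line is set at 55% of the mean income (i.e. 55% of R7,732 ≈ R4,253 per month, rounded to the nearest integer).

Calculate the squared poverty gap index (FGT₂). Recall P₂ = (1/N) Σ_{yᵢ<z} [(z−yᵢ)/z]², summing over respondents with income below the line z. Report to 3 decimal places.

0.165

Below z: R640, R2,880 (q = 2 of N = 5).
Gap ratios (z−y)/z: (4253−640)/4253 = 0.8495; (4253−2880)/4253 = 0.3228.
Squared: 0.7217; 0.1042.
Sum = 0.825901; P₂ = 0.825901 / 5 = 0.165.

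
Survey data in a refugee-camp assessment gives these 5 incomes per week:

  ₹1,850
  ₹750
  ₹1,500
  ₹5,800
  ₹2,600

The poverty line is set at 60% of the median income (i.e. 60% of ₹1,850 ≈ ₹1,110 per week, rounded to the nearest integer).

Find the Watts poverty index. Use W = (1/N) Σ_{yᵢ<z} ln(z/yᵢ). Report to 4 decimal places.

Poor units: ₹750 (q = 1 of N = 5).
ln(z/y) terms: ln(1110/750) = 0.3920.
W = 0.392042 / 5 = 0.0784.

0.0784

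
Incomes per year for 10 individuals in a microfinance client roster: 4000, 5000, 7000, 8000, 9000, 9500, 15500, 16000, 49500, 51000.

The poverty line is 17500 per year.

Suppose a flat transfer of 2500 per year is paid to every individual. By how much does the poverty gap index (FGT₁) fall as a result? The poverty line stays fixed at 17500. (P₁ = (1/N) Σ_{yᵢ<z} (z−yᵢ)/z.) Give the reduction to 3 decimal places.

Before: below the line — 4000, 5000, 7000, 8000, 9000, 9500, 15500, 16000; poverty gap index (FGT₁) = 0.37714.
After the 2500 transfer: below the line — 6500, 7500, 9500, 10500, 11500, 12000; poverty gap index (FGT₁) = 0.27143.
Reduction = 0.37714 − 0.27143 = 0.106.

0.106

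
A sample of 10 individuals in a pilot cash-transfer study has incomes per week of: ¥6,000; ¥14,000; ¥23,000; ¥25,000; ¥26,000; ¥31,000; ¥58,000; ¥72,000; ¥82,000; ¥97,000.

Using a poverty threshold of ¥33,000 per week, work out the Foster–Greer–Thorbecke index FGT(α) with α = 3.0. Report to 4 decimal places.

Incomes under z: ¥6,000, ¥14,000, ¥23,000, ¥25,000, ¥26,000, ¥31,000 (q = 6 of N = 10).
Normalized shortfalls: (33000−6000)/33000 = 0.8182; (33000−14000)/33000 = 0.5758; (33000−23000)/33000 = 0.3030; (33000−25000)/33000 = 0.2424; (33000−26000)/33000 = 0.2121; (33000−31000)/33000 = 0.0606.
Raised to α = 3.0: 0.54771; 0.19086; 0.02783; 0.01425; 0.00954; 0.00022.
Sum = 0.790411; FGT(3.0) = 0.790411 / 10 = 0.0790.

0.0790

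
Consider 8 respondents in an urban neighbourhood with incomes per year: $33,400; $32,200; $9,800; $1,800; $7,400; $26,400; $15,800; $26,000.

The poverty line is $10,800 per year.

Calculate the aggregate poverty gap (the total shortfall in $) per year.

$13,400

Poor units: $1,800, $7,400, $9,800 (q = 3 of N = 8).
Individual gaps: 10800−1800 = 9000; 10800−7400 = 3400; 10800−9800 = 1000.
Aggregate gap = $13,400.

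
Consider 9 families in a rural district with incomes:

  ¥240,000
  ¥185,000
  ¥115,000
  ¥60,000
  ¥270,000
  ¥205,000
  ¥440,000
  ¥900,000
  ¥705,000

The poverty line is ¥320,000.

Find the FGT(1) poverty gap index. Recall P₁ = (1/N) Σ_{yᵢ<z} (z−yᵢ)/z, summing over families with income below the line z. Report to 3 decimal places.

Incomes under z: ¥60,000, ¥115,000, ¥185,000, ¥205,000, ¥240,000, ¥270,000 (q = 6 of N = 9).
Gap ratios (z−y)/z: (320000−60000)/320000 = 0.8125; (320000−115000)/320000 = 0.6406; (320000−185000)/320000 = 0.4219; (320000−205000)/320000 = 0.3594; (320000−240000)/320000 = 0.2500; (320000−270000)/320000 = 0.1562.
Σ = 2.640625. Dividing by the full population N = 9 gives P₁ = 0.293.

0.293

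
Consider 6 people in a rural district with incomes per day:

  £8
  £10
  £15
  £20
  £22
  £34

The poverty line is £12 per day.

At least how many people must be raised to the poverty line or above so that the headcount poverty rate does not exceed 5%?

Currently q = 2 of N = 6 are below the line (H = 0.333).
A headcount ratio of at most 5% allows at most ⌊0.05 × 6⌋ = 0 poor people.
So at least 2 − 0 = 2 must be lifted.

2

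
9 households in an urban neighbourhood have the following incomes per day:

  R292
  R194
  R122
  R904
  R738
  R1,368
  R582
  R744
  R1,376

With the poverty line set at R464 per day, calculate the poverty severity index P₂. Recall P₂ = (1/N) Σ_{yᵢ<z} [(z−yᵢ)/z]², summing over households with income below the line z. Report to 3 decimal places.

Below the line: R122, R194, R292 (q = 3 of N = 9).
Normalized shortfalls: (464−122)/464 = 0.7371; (464−194)/464 = 0.5819; (464−292)/464 = 0.3707.
Squared: 0.5433; 0.3386; 0.1374.
Sum = 1.019285; P₂ = 1.019285 / 9 = 0.113.

0.113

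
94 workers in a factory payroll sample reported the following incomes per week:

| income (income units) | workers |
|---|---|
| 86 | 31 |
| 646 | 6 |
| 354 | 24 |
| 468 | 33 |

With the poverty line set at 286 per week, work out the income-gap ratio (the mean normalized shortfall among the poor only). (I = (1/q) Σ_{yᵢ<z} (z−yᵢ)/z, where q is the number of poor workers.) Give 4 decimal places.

0.6993

Below the line: 31×86 (q = 31 of N = 94).
Shortfall ratios (z−y)/z: 0.6993 (×31); sum = 21.678322.
I averages over the q = 31 poor units only: 21.678322 / 31 = 0.6993.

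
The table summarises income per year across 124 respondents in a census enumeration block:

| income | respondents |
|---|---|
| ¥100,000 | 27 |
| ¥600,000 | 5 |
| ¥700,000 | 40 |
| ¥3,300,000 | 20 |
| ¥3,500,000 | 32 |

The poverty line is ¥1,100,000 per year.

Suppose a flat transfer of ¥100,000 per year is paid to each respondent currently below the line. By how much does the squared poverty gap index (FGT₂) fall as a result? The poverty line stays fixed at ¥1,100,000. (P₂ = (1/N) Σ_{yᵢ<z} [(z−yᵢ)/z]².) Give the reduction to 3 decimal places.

Before: below the line — 27×¥100,000, 5×¥600,000, 40×¥700,000; squared poverty gap index (FGT₂) = 0.23094.
After the ¥100,000 transfer: below the line — 27×¥200,000, 5×¥700,000, 40×¥800,000; squared poverty gap index (FGT₂) = 0.17509.
Reduction = 0.23094 − 0.17509 = 0.056.

0.056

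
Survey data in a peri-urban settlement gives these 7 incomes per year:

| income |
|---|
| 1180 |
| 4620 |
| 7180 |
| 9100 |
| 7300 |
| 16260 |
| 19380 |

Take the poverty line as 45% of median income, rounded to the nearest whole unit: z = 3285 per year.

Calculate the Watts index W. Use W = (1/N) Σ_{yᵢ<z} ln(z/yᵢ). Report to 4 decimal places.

Incomes under z: 1180 (q = 1 of N = 7).
Log shortfalls: ln(3285/1180) = 1.0239.
W = 1.023852 / 7 = 0.1463.

0.1463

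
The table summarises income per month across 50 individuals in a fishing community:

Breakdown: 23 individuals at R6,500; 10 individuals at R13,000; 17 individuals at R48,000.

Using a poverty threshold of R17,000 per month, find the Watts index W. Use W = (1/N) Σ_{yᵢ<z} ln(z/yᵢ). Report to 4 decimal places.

0.4959

Below z: 23×R6,500, 10×R13,000 (q = 33 of N = 50).
ln(z/y) terms: ln(17000/6500) = 0.9614 (×23); ln(17000/13000) = 0.2683 (×10).
W = 24.795097 / 50 = 0.4959.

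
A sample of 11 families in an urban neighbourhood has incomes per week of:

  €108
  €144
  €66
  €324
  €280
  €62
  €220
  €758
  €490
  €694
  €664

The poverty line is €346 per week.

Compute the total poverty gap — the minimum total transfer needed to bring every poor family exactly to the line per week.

€1,218

Poor units: €62, €66, €108, €144, €220, €280, €324 (q = 7 of N = 11).
Individual gaps: 346−62 = 284; 346−66 = 280; 346−108 = 238; 346−144 = 202; 346−220 = 126; 346−280 = 66; 346−324 = 22.
Aggregate gap = €1,218.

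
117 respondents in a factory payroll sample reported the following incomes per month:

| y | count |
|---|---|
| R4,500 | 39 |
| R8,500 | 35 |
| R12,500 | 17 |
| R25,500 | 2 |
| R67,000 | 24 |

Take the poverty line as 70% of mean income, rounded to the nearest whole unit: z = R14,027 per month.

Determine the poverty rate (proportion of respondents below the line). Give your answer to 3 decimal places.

91 of the 117 respondents have income below R14,027.
H = 91/117 = 0.778.

0.778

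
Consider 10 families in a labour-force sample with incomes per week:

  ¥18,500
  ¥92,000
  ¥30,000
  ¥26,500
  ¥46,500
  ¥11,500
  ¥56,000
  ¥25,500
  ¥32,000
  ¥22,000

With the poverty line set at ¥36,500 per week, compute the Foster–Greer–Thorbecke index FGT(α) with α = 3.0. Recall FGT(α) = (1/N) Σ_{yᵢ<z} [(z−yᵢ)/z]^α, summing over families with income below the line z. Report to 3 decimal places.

0.056

Incomes under z: ¥11,500, ¥18,500, ¥22,000, ¥25,500, ¥26,500, ¥30,000, ¥32,000 (q = 7 of N = 10).
Normalized shortfalls: (36500−11500)/36500 = 0.6849; (36500−18500)/36500 = 0.4932; (36500−22000)/36500 = 0.3973; (36500−25500)/36500 = 0.3014; (36500−26500)/36500 = 0.2740; (36500−30000)/36500 = 0.1781; (36500−32000)/36500 = 0.1233.
Raised to α = 3.0: 0.32132; 0.11993; 0.06269; 0.02737; 0.02056; 0.00565; 0.00187.
Sum = 0.559407; FGT(3.0) = 0.559407 / 10 = 0.056.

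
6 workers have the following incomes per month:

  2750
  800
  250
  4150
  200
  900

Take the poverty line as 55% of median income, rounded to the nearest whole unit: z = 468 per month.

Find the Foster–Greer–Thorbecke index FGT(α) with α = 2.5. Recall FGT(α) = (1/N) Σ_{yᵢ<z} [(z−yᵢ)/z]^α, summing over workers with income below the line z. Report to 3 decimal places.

Poor units: 200, 250 (q = 2 of N = 6).
Relative gaps: (468−200)/468 = 0.5726; (468−250)/468 = 0.4658.
Raised to α = 2.5: 0.24815; 0.14809.
Sum = 0.396245; FGT(2.5) = 0.396245 / 6 = 0.066.

0.066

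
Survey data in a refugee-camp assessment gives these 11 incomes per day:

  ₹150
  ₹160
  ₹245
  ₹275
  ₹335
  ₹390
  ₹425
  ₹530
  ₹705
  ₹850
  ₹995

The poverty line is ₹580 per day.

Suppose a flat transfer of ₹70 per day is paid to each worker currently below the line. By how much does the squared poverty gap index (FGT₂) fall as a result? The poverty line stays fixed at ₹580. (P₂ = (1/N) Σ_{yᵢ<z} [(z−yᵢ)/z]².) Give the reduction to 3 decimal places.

Before: below the line — ₹150, ₹160, ₹245, ₹275, ₹335, ₹390, ₹425, ₹530; squared poverty gap index (FGT₂) = 0.18625.
After the ₹70 transfer: below the line — ₹220, ₹230, ₹315, ₹345, ₹405, ₹460, ₹495; squared poverty gap index (FGT₂) = 0.11615.
Reduction = 0.18625 − 0.11615 = 0.070.

0.070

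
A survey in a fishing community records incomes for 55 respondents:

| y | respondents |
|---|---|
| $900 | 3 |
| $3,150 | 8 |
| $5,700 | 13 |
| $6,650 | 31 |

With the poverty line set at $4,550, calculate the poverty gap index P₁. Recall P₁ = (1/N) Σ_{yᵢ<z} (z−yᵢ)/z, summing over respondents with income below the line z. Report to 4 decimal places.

Below z: 3×$900, 8×$3,150 (q = 11 of N = 55).
Gap ratios (z−y)/z: (4550−900)/4550 = 0.8022 (×3); (4550−3150)/4550 = 0.3077 (×8).
Σ = 4.868132. Dividing by the full population N = 55 gives P₁ = 0.0885.

0.0885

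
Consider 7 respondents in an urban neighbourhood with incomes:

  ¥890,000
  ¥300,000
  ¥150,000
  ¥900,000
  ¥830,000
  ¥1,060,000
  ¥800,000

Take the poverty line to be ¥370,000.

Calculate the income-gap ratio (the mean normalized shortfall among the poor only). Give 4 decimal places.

Below the line: ¥150,000, ¥300,000 (q = 2 of N = 7).
Relative gaps: 0.5946, 0.1892; sum = 0.783784.
The income-gap ratio divides by q (the poor only): 0.783784 / 2 = 0.3919.

0.3919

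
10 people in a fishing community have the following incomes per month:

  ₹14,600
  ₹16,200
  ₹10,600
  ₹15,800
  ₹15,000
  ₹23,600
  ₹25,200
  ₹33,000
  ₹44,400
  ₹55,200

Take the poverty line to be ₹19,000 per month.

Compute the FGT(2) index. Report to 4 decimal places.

0.0343

Below z: ₹10,600, ₹14,600, ₹15,000, ₹15,800, ₹16,200 (q = 5 of N = 10).
Relative gaps: (19000−10600)/19000 = 0.4421; (19000−14600)/19000 = 0.2316; (19000−15000)/19000 = 0.2105; (19000−15800)/19000 = 0.1684; (19000−16200)/19000 = 0.1474.
Squared: 0.1955; 0.0536; 0.0443; 0.0284; 0.0217.
Sum = 0.343490; P₂ = 0.343490 / 10 = 0.0343.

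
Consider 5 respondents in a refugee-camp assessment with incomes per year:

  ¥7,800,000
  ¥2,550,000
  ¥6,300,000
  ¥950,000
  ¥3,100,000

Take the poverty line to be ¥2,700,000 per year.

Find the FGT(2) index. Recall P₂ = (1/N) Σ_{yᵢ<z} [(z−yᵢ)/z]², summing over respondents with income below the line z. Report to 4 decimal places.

Below the line: ¥950,000, ¥2,550,000 (q = 2 of N = 5).
Normalized shortfalls: (2700000−950000)/2700000 = 0.6481; (2700000−2550000)/2700000 = 0.0556.
Squared: 0.4201; 0.0031.
Sum = 0.423182; P₂ = 0.423182 / 5 = 0.0846.

0.0846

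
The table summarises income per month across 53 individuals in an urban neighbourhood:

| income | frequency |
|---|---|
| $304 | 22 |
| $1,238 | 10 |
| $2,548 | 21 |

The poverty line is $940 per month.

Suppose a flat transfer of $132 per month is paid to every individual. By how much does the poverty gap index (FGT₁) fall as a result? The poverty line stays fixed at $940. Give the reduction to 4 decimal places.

Before: below the line — 22×$304; poverty gap index (FGT₁) = 0.280851.
After the $132 transfer: below the line — 22×$436; poverty gap index (FGT₁) = 0.222561.
Reduction = 0.280851 − 0.222561 = 0.0583.

0.0583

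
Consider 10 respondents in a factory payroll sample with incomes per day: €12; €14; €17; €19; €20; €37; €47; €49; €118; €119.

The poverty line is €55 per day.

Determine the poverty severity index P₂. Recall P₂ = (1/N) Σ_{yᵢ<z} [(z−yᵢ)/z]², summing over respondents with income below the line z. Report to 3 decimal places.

Below the line: €12, €14, €17, €19, €20, €37, €47, €49 (q = 8 of N = 10).
Relative gaps: (55−12)/55 = 0.7818; (55−14)/55 = 0.7455; (55−17)/55 = 0.6909; (55−19)/55 = 0.6545; (55−20)/55 = 0.6364; (55−37)/55 = 0.3273; (55−47)/55 = 0.1455; (55−49)/55 = 0.1091.
Squared: 0.6112; 0.5557; 0.4774; 0.4284; 0.4050; 0.1071; 0.0212; 0.0119.
Sum = 2.617851; P₂ = 2.617851 / 10 = 0.262.

0.262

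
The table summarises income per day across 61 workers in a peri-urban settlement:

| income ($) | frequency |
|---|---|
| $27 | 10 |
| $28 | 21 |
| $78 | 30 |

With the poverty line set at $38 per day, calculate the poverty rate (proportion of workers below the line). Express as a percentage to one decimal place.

31 of the 61 workers have income below $38.
H = 31/61 = 50.8%.

50.8%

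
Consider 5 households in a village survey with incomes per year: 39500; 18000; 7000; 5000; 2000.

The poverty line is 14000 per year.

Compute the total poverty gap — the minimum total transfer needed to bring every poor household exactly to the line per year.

28000

Below the line: 2000, 5000, 7000 (q = 3 of N = 5).
Individual gaps: 14000−2000 = 12000; 14000−5000 = 9000; 14000−7000 = 7000.
Aggregate gap = 28000.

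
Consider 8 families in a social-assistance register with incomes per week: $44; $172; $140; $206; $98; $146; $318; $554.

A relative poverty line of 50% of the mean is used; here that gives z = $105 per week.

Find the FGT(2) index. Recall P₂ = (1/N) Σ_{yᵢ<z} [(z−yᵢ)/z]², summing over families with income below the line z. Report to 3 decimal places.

Below z: $44, $98 (q = 2 of N = 8).
Gap ratios (z−y)/z: (105−44)/105 = 0.5810; (105−98)/105 = 0.0667.
Squared: 0.3375; 0.0044.
Sum = 0.341950; P₂ = 0.341950 / 8 = 0.043.

0.043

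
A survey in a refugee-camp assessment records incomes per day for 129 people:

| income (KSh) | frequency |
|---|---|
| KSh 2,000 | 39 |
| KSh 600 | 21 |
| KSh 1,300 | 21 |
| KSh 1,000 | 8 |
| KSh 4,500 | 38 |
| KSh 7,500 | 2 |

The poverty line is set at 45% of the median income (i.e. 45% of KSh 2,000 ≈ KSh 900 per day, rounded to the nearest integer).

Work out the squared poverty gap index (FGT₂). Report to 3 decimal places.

Below the line: 21×KSh 600 (q = 21 of N = 129).
Gap ratios (z−y)/z: (900−600)/900 = 0.3333 (×21).
Squared: 0.1111 (×21).
Sum = 2.333333; P₂ = 2.333333 / 129 = 0.018.

0.018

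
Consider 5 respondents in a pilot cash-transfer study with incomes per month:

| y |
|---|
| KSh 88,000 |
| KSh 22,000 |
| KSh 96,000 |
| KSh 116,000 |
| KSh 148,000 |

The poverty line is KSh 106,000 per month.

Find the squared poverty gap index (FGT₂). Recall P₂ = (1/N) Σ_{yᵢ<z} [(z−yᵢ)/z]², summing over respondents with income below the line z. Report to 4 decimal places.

Below the line: KSh 22,000, KSh 88,000, KSh 96,000 (q = 3 of N = 5).
Gap ratios (z−y)/z: (106000−22000)/106000 = 0.7925; (106000−88000)/106000 = 0.1698; (106000−96000)/106000 = 0.0943.
Squared: 0.6280; 0.0288; 0.0089.
Sum = 0.665717; P₂ = 0.665717 / 5 = 0.1331.

0.1331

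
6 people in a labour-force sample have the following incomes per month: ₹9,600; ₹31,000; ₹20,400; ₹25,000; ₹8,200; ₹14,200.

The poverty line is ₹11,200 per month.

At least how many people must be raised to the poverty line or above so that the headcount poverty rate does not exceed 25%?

1

2 of the 6 people are poor, so H = 2/6 = 0.333.
A headcount ratio of at most 25% allows at most ⌊0.25 × 6⌋ = 1 poor people.
So at least 2 − 1 = 1 must be lifted.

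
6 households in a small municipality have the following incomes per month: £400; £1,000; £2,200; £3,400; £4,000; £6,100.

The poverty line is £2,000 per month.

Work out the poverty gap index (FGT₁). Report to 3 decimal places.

Incomes under z: £400, £1,000 (q = 2 of N = 6).
Shortfall ratios: (2000−400)/2000 = 0.8000; (2000−1000)/2000 = 0.5000.
Σ = 1.300000. Dividing by the full population N = 6 gives P₁ = 0.217.

0.217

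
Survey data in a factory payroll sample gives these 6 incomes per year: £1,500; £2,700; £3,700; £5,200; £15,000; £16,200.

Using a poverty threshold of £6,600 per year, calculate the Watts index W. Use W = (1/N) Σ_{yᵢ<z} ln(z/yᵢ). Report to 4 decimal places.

Incomes under z: £1,500, £2,700, £3,700, £5,200 (q = 4 of N = 6).
Log gaps: ln(6600/1500) = 1.4816; ln(6600/2700) = 0.8938; ln(6600/3700) = 0.5787; ln(6600/5200) = 0.2384.
W = 3.192570 / 6 = 0.5321.

0.5321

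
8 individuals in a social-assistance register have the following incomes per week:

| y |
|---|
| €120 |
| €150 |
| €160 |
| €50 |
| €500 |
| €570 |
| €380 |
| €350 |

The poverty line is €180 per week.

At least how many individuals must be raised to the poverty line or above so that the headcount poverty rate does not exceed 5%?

Currently q = 4 of N = 8 are below the line (H = 0.500).
A headcount ratio of at most 5% allows at most ⌊0.05 × 8⌋ = 0 poor individuals.
So at least 4 − 0 = 4 must be lifted.

4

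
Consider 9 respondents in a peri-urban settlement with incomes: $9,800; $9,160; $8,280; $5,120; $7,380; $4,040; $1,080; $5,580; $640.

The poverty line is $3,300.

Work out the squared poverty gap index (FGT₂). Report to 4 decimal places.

0.1225

Below z: $640, $1,080 (q = 2 of N = 9).
Relative gaps: (3300−640)/3300 = 0.8061; (3300−1080)/3300 = 0.6727.
Squared: 0.6497; 0.4526.
Sum = 1.102296; P₂ = 1.102296 / 9 = 0.1225.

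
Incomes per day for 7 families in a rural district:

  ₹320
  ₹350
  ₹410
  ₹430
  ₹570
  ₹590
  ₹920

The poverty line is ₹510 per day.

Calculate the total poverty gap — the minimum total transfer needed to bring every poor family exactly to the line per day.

₹530

Incomes under z: ₹320, ₹350, ₹410, ₹430 (q = 4 of N = 7).
Individual gaps: 510−320 = 190; 510−350 = 160; 510−410 = 100; 510−430 = 80.
Aggregate gap = ₹530.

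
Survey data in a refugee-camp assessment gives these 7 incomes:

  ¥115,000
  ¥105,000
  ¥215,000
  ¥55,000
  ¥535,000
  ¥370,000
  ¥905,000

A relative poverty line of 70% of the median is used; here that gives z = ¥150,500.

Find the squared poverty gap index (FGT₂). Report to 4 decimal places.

Below z: ¥55,000, ¥105,000, ¥115,000 (q = 3 of N = 7).
Shortfall ratios: (150500−55000)/150500 = 0.6346; (150500−105000)/150500 = 0.3023; (150500−115000)/150500 = 0.2359.
Squared: 0.4027; 0.0914; 0.0556.
Sum = 0.549696; P₂ = 0.549696 / 7 = 0.0785.

0.0785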